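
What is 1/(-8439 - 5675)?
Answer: -1/14114 ≈ -7.0852e-5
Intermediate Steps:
1/(-8439 - 5675) = 1/(-14114) = -1/14114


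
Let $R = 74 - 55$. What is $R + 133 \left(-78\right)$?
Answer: $-10355$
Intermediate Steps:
$R = 19$ ($R = 74 - 55 = 19$)
$R + 133 \left(-78\right) = 19 + 133 \left(-78\right) = 19 - 10374 = -10355$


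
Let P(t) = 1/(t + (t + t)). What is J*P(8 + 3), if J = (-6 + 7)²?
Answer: 1/33 ≈ 0.030303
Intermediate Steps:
P(t) = 1/(3*t) (P(t) = 1/(t + 2*t) = 1/(3*t))
J = 1 (J = 1² = 1)
J*P(8 + 3) = 1*(1/(3*(8 + 3))) = 1*((⅓)/11) = 1*((⅓)*(1/11)) = 1*(1/33) = 1/33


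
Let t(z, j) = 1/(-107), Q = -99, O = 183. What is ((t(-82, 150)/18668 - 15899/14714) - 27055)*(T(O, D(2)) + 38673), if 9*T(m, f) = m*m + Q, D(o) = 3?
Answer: -16851513130094812257/14695430932 ≈ -1.1467e+9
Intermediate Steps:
t(z, j) = -1/107
T(m, f) = -11 + m²/9 (T(m, f) = (m*m - 99)/9 = (m² - 99)/9 = (-99 + m²)/9 = -11 + m²/9)
((t(-82, 150)/18668 - 15899/14714) - 27055)*(T(O, D(2)) + 38673) = ((-1/107/18668 - 15899/14714) - 27055)*((-11 + (⅑)*183²) + 38673) = ((-1/107*1/18668 - 15899*1/14714) - 27055)*((-11 + (⅑)*33489) + 38673) = ((-1/1997476 - 15899/14714) - 27055)*((-11 + 3721) + 38673) = (-15878942819/14695430932 - 27055)*(3710 + 38673) = -397600762808079/14695430932*42383 = -16851513130094812257/14695430932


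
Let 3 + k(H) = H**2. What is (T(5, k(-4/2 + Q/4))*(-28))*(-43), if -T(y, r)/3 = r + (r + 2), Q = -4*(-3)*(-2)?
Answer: -447888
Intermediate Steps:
Q = -24 (Q = 12*(-2) = -24)
k(H) = -3 + H**2
T(y, r) = -6 - 6*r (T(y, r) = -3*(r + (r + 2)) = -3*(r + (2 + r)) = -3*(2 + 2*r) = -6 - 6*r)
(T(5, k(-4/2 + Q/4))*(-28))*(-43) = ((-6 - 6*(-3 + (-4/2 - 24/4)**2))*(-28))*(-43) = ((-6 - 6*(-3 + (-4*1/2 - 24*1/4)**2))*(-28))*(-43) = ((-6 - 6*(-3 + (-2 - 6)**2))*(-28))*(-43) = ((-6 - 6*(-3 + (-8)**2))*(-28))*(-43) = ((-6 - 6*(-3 + 64))*(-28))*(-43) = ((-6 - 6*61)*(-28))*(-43) = ((-6 - 366)*(-28))*(-43) = -372*(-28)*(-43) = 10416*(-43) = -447888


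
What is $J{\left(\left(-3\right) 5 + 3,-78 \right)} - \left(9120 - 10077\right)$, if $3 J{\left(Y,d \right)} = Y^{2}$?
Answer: $1005$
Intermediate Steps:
$J{\left(Y,d \right)} = \frac{Y^{2}}{3}$
$J{\left(\left(-3\right) 5 + 3,-78 \right)} - \left(9120 - 10077\right) = \frac{\left(\left(-3\right) 5 + 3\right)^{2}}{3} - \left(9120 - 10077\right) = \frac{\left(-15 + 3\right)^{2}}{3} - \left(9120 - 10077\right) = \frac{\left(-12\right)^{2}}{3} - -957 = \frac{1}{3} \cdot 144 + 957 = 48 + 957 = 1005$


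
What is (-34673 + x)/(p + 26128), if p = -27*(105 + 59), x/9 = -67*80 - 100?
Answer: -83813/21700 ≈ -3.8624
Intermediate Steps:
x = -49140 (x = 9*(-67*80 - 100) = 9*(-5360 - 100) = 9*(-5460) = -49140)
p = -4428 (p = -27*164 = -4428)
(-34673 + x)/(p + 26128) = (-34673 - 49140)/(-4428 + 26128) = -83813/21700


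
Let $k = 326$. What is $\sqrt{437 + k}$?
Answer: $\sqrt{763} \approx 27.622$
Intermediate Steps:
$\sqrt{437 + k} = \sqrt{437 + 326} = \sqrt{763}$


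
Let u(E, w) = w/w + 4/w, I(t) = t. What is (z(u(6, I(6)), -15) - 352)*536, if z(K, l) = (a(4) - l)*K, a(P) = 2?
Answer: -520456/3 ≈ -1.7349e+5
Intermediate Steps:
u(E, w) = 1 + 4/w
z(K, l) = K*(2 - l) (z(K, l) = (2 - l)*K = K*(2 - l))
(z(u(6, I(6)), -15) - 352)*536 = (((4 + 6)/6)*(2 - 1*(-15)) - 352)*536 = (((1/6)*10)*(2 + 15) - 352)*536 = ((5/3)*17 - 352)*536 = (85/3 - 352)*536 = -971/3*536 = -520456/3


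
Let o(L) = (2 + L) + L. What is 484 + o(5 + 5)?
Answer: 506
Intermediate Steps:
o(L) = 2 + 2*L
484 + o(5 + 5) = 484 + (2 + 2*(5 + 5)) = 484 + (2 + 2*10) = 484 + (2 + 20) = 484 + 22 = 506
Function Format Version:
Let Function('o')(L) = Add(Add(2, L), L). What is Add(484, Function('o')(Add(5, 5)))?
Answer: 506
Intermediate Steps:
Function('o')(L) = Add(2, Mul(2, L))
Add(484, Function('o')(Add(5, 5))) = Add(484, Add(2, Mul(2, Add(5, 5)))) = Add(484, Add(2, Mul(2, 10))) = Add(484, Add(2, 20)) = Add(484, 22) = 506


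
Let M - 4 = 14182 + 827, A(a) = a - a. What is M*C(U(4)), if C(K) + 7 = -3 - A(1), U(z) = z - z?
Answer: -150130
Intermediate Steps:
U(z) = 0
A(a) = 0
C(K) = -10 (C(K) = -7 + (-3 - 1*0) = -7 + (-3 + 0) = -7 - 3 = -10)
M = 15013 (M = 4 + (14182 + 827) = 4 + 15009 = 15013)
M*C(U(4)) = 15013*(-10) = -150130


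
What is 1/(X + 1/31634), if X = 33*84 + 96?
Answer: 31634/90726313 ≈ 0.00034868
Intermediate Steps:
X = 2868 (X = 2772 + 96 = 2868)
1/(X + 1/31634) = 1/(2868 + 1/31634) = 1/(90726313/31634) = 31634/90726313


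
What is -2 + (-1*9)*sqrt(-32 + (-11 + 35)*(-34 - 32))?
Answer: -2 - 36*I*sqrt(101) ≈ -2.0 - 361.8*I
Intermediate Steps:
-2 + (-1*9)*sqrt(-32 + (-11 + 35)*(-34 - 32)) = -2 - 9*sqrt(-32 + 24*(-66)) = -2 - 9*sqrt(-32 - 1584) = -2 - 36*I*sqrt(101)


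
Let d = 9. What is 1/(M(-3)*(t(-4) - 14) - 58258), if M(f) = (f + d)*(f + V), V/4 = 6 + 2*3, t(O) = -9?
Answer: -1/64468 ≈ -1.5512e-5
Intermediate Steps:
V = 48 (V = 4*(6 + 2*3) = 4*(6 + 6) = 4*12 = 48)
M(f) = (9 + f)*(48 + f) (M(f) = (f + 9)*(f + 48) = (9 + f)*(48 + f))
1/(M(-3)*(t(-4) - 14) - 58258) = 1/((432 + (-3)**2 + 57*(-3))*(-9 - 14) - 58258) = 1/((432 + 9 - 171)*(-23) - 58258) = 1/(270*(-23) - 58258) = 1/(-6210 - 58258) = 1/(-64468) = -1/64468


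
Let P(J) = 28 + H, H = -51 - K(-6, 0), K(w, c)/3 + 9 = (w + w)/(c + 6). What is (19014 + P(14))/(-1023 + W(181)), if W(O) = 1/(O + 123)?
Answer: -5783296/310991 ≈ -18.596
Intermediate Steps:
W(O) = 1/(123 + O)
K(w, c) = -27 + 6*w/(6 + c) (K(w, c) = -27 + 3*((w + w)/(c + 6)) = -27 + 3*((2*w)/(6 + c)) = -27 + 3*(2*w/(6 + c)) = -27 + 6*w/(6 + c))
H = -18 (H = -51 - 3*(-54 - 9*0 + 2*(-6))/(6 + 0) = -51 - 3*(-54 + 0 - 12)/6 = -51 - 3*(-66)/6 = -51 - 1*(-33) = -51 + 33 = -18)
P(J) = 10 (P(J) = 28 - 18 = 10)
(19014 + P(14))/(-1023 + W(181)) = (19014 + 10)/(-1023 + 1/(123 + 181)) = 19024/(-1023 + 1/304) = 19024/(-310991/304) = 19024*(-304/310991) = -5783296/310991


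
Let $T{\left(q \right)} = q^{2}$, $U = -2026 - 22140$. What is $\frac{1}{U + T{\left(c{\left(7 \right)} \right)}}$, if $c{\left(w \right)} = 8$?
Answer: $- \frac{1}{24102} \approx -4.149 \cdot 10^{-5}$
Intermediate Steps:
$U = -24166$ ($U = -2026 - 22140 = -24166$)
$\frac{1}{U + T{\left(c{\left(7 \right)} \right)}} = \frac{1}{-24166 + 8^{2}} = \frac{1}{-24166 + 64} = \frac{1}{-24102} = - \frac{1}{24102}$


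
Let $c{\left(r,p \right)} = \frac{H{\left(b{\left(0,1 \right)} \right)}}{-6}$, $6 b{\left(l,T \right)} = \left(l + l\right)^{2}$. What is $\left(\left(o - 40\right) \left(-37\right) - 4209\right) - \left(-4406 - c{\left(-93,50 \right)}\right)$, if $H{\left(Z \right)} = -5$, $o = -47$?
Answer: $\frac{20501}{6} \approx 3416.8$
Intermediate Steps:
$b{\left(l,T \right)} = \frac{2 l^{2}}{3}$ ($b{\left(l,T \right)} = \frac{\left(l + l\right)^{2}}{6} = \frac{\left(2 l\right)^{2}}{6} = \frac{4 l^{2}}{6} = \frac{2 l^{2}}{3}$)
$c{\left(r,p \right)} = \frac{5}{6}$ ($c{\left(r,p \right)} = - \frac{5}{-6} = \left(-5\right) \left(- \frac{1}{6}\right) = \frac{5}{6}$)
$\left(\left(o - 40\right) \left(-37\right) - 4209\right) - \left(-4406 - c{\left(-93,50 \right)}\right) = \left(\left(-47 - 40\right) \left(-37\right) - 4209\right) + \left(\left(6337 + \frac{5}{6}\right) - 1931\right) = \left(\left(-47 - 40\right) \left(-37\right) - 4209\right) + \left(\frac{38027}{6} - 1931\right) = \left(\left(-47 - 40\right) \left(-37\right) - 4209\right) + \frac{26441}{6} = \left(\left(-87\right) \left(-37\right) - 4209\right) + \frac{26441}{6} = \left(3219 - 4209\right) + \frac{26441}{6} = -990 + \frac{26441}{6} = \frac{20501}{6}$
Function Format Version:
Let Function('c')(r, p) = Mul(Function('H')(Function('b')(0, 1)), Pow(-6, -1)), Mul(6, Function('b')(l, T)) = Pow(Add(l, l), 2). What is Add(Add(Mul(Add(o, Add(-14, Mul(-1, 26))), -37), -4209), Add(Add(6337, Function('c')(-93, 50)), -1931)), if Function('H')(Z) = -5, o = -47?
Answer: Rational(20501, 6) ≈ 3416.8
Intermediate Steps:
Function('b')(l, T) = Mul(Rational(2, 3), Pow(l, 2)) (Function('b')(l, T) = Mul(Rational(1, 6), Pow(Add(l, l), 2)) = Mul(Rational(1, 6), Pow(Mul(2, l), 2)) = Mul(Rational(1, 6), Mul(4, Pow(l, 2))) = Mul(Rational(2, 3), Pow(l, 2)))
Function('c')(r, p) = Rational(5, 6) (Function('c')(r, p) = Mul(-5, Pow(-6, -1)) = Mul(-5, Rational(-1, 6)) = Rational(5, 6))
Add(Add(Mul(Add(o, Add(-14, Mul(-1, 26))), -37), -4209), Add(Add(6337, Function('c')(-93, 50)), -1931)) = Add(Add(Mul(Add(-47, Add(-14, Mul(-1, 26))), -37), -4209), Add(Add(6337, Rational(5, 6)), -1931)) = Add(Add(Mul(Add(-47, Add(-14, -26)), -37), -4209), Add(Rational(38027, 6), -1931)) = Add(Add(Mul(Add(-47, -40), -37), -4209), Rational(26441, 6)) = Add(Add(Mul(-87, -37), -4209), Rational(26441, 6)) = Add(Add(3219, -4209), Rational(26441, 6)) = Add(-990, Rational(26441, 6)) = Rational(20501, 6)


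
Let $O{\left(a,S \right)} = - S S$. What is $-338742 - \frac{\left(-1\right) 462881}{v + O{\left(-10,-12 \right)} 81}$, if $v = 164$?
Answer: $- \frac{3895995881}{11500} \approx -3.3878 \cdot 10^{5}$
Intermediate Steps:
$O{\left(a,S \right)} = - S^{2}$
$-338742 - \frac{\left(-1\right) 462881}{v + O{\left(-10,-12 \right)} 81} = -338742 - \frac{\left(-1\right) 462881}{164 + - \left(-12\right)^{2} \cdot 81} = -338742 - - \frac{462881}{164 + \left(-1\right) 144 \cdot 81} = -338742 - - \frac{462881}{164 - 11664} = -338742 - - \frac{462881}{-11500} = -338742 - \left(-462881\right) \left(- \frac{1}{11500}\right) = -338742 - \frac{462881}{11500} = - \frac{3895995881}{11500}$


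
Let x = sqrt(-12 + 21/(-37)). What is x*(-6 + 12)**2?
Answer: 36*I*sqrt(17205)/37 ≈ 127.62*I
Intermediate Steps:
x = I*sqrt(17205)/37 (x = sqrt(-12 + 21*(-1/37)) = sqrt(-12 - 21/37) = sqrt(-465/37) = I*sqrt(17205)/37 ≈ 3.5451*I)
x*(-6 + 12)**2 = (I*sqrt(17205)/37)*(-6 + 12)**2 = (I*sqrt(17205)/37)*6**2 = (I*sqrt(17205)/37)*36 = 36*I*sqrt(17205)/37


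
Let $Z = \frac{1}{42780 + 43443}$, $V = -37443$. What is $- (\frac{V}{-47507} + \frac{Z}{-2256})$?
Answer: $- \frac{7283378164477}{9241018313616} \approx -0.78816$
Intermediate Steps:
$Z = \frac{1}{86223} \approx 1.1598 \cdot 10^{-5}$
$- (\frac{V}{-47507} + \frac{Z}{-2256}) = - (- \frac{37443}{-47507} + \frac{1}{86223 \left(-2256\right)}) = - (\left(-37443\right) \left(- \frac{1}{47507}\right) + \frac{1}{86223} \left(- \frac{1}{2256}\right)) = - (\frac{37443}{47507} - \frac{1}{194519088}) = \left(-1\right) \frac{7283378164477}{9241018313616} = - \frac{7283378164477}{9241018313616}$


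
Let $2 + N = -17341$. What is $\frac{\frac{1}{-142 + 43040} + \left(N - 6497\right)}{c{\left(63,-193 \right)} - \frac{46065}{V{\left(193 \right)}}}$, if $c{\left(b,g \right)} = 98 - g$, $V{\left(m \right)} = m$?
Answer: $- \frac{197378845567}{433184004} \approx -455.65$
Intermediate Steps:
$N = -17343$ ($N = -2 - 17341 = -17343$)
$\frac{\frac{1}{-142 + 43040} + \left(N - 6497\right)}{c{\left(63,-193 \right)} - \frac{46065}{V{\left(193 \right)}}} = \frac{\frac{1}{-142 + 43040} - 23840}{\left(98 - -193\right) - \frac{46065}{193}} = \frac{\frac{1}{42898} - 23840}{\left(98 + 193\right) - \frac{46065}{193}} = \frac{\frac{1}{42898} - 23840}{291 - \frac{46065}{193}} = - \frac{1022688319}{42898 \cdot \frac{10098}{193}} = \left(- \frac{1022688319}{42898}\right) \frac{193}{10098} = - \frac{197378845567}{433184004}$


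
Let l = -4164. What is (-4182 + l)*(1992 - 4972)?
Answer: 24871080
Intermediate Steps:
(-4182 + l)*(1992 - 4972) = (-4182 - 4164)*(1992 - 4972) = -8346*(-2980) = 24871080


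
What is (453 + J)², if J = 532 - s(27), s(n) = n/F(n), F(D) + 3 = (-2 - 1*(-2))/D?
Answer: 988036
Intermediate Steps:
F(D) = -3 (F(D) = -3 + (-2 - 1*(-2))/D = -3 + (-2 + 2)/D = -3 + 0/D = -3 + 0 = -3)
s(n) = -n/3 (s(n) = n/(-3) = n*(-⅓) = -n/3)
J = 541 (J = 532 - (-1)*27/3 = 532 - 1*(-9) = 532 + 9 = 541)
(453 + J)² = (453 + 541)² = 994² = 988036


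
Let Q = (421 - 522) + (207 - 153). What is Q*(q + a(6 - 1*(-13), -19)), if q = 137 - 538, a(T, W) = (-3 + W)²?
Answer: -3901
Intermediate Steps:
Q = -47 (Q = -101 + 54 = -47)
q = -401
Q*(q + a(6 - 1*(-13), -19)) = -47*(-401 + (-3 - 19)²) = -47*(-401 + (-22)²) = -47*(-401 + 484) = -47*83 = -3901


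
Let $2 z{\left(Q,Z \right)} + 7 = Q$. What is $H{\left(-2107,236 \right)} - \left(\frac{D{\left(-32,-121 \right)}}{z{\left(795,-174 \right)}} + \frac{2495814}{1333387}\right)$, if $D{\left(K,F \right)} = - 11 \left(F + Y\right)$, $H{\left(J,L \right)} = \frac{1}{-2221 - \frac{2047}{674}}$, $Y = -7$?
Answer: $- \frac{2144317804032892}{393753443938239} \approx -5.4458$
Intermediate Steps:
$z{\left(Q,Z \right)} = - \frac{7}{2} + \frac{Q}{2}$
$H{\left(J,L \right)} = - \frac{674}{1499001}$ ($H{\left(J,L \right)} = \frac{1}{-2221 - \frac{2047}{674}} = \frac{1}{- \frac{1499001}{674}} = - \frac{674}{1499001}$)
$D{\left(K,F \right)} = 77 - 11 F$ ($D{\left(K,F \right)} = - 11 \left(F - 7\right) = - 11 \left(-7 + F\right) = 77 - 11 F$)
$H{\left(-2107,236 \right)} - \left(\frac{D{\left(-32,-121 \right)}}{z{\left(795,-174 \right)}} + \frac{2495814}{1333387}\right) = - \frac{674}{1499001} - \left(\frac{77 - -1331}{- \frac{7}{2} + \frac{1}{2} \cdot 795} + \frac{2495814}{1333387}\right) = - \frac{674}{1499001} - \left(\frac{77 + 1331}{- \frac{7}{2} + \frac{795}{2}} + 2495814 \cdot \frac{1}{1333387}\right) = - \frac{674}{1499001} - \left(\frac{1408}{394} + \frac{2495814}{1333387}\right) = - \frac{674}{1499001} - \left(1408 \cdot \frac{1}{394} + \frac{2495814}{1333387}\right) = - \frac{674}{1499001} - \left(\frac{704}{197} + \frac{2495814}{1333387}\right) = - \frac{674}{1499001} - \frac{1430379806}{262677239} = - \frac{2144317804032892}{393753443938239}$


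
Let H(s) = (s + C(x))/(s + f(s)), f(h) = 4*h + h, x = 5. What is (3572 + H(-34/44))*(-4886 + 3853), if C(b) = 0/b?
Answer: -22140289/6 ≈ -3.6900e+6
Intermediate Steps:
C(b) = 0
f(h) = 5*h
H(s) = ⅙ (H(s) = (s + 0)/(s + 5*s) = s/((6*s)) = s*(1/(6*s)) = ⅙)
(3572 + H(-34/44))*(-4886 + 3853) = (3572 + ⅙)*(-4886 + 3853) = (21433/6)*(-1033) = -22140289/6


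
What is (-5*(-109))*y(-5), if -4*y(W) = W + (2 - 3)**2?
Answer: 545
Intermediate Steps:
y(W) = -1/4 - W/4 (y(W) = -(W + (2 - 3)**2)/4 = -(W + (-1)**2)/4 = -(W + 1)/4 = -(1 + W)/4 = -1/4 - W/4)
(-5*(-109))*y(-5) = (-5*(-109))*(-1/4 - 1/4*(-5)) = 545*(-1/4 + 5/4) = 545*1 = 545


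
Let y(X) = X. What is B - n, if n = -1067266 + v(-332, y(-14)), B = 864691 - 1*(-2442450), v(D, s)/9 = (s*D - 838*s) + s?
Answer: 4227113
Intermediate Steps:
v(D, s) = -7533*s + 9*D*s (v(D, s) = 9*((s*D - 838*s) + s) = 9*((D*s - 838*s) + s) = 9*((-838*s + D*s) + s) = 9*(-837*s + D*s) = -7533*s + 9*D*s)
B = 3307141 (B = 864691 + 2442450 = 3307141)
n = -919972 (n = -1067266 + 9*(-14)*(-837 - 332) = -1067266 + 9*(-14)*(-1169) = -1067266 + 147294 = -919972)
B - n = 3307141 - 1*(-919972) = 3307141 + 919972 = 4227113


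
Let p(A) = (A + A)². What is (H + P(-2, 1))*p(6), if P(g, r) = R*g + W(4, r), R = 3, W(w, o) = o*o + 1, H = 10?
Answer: 864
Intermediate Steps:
W(w, o) = 1 + o² (W(w, o) = o² + 1 = 1 + o²)
p(A) = 4*A² (p(A) = (2*A)² = 4*A²)
P(g, r) = 1 + r² + 3*g (P(g, r) = 3*g + (1 + r²) = 1 + r² + 3*g)
(H + P(-2, 1))*p(6) = (10 + (1 + 1² + 3*(-2)))*(4*6²) = (10 + (1 + 1 - 6))*(4*36) = (10 - 4)*144 = 6*144 = 864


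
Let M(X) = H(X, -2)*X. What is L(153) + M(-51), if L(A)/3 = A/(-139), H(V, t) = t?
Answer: 13719/139 ≈ 98.698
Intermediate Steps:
M(X) = -2*X
L(A) = -3*A/139 (L(A) = 3*(A/(-139)) = 3*(A*(-1/139)) = 3*(-A/139) = -3*A/139)
L(153) + M(-51) = -3/139*153 - 2*(-51) = -459/139 + 102 = 13719/139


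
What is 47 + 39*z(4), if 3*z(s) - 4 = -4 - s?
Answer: -5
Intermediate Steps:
z(s) = -s/3 (z(s) = 4/3 + (-4 - s)/3 = 4/3 + (-4/3 - s/3) = -s/3)
47 + 39*z(4) = 47 + 39*(-⅓*4) = 47 + 39*(-4/3) = 47 - 52 = -5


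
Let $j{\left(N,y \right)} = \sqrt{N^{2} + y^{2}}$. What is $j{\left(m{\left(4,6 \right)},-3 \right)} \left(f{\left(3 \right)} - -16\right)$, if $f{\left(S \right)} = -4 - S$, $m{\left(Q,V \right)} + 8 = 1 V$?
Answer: $9 \sqrt{13} \approx 32.45$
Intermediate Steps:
$m{\left(Q,V \right)} = -8 + V$ ($m{\left(Q,V \right)} = -8 + 1 V = -8 + V$)
$j{\left(m{\left(4,6 \right)},-3 \right)} \left(f{\left(3 \right)} - -16\right) = \sqrt{\left(-8 + 6\right)^{2} + \left(-3\right)^{2}} \left(\left(-4 - 3\right) - -16\right) = \sqrt{\left(-2\right)^{2} + 9} \left(\left(-4 - 3\right) + 16\right) = \sqrt{4 + 9} \left(-7 + 16\right) = \sqrt{13} \cdot 9 = 9 \sqrt{13}$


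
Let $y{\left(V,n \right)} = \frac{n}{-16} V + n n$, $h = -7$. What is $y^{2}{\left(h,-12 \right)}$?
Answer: $\frac{308025}{16} \approx 19252.0$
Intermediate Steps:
$y{\left(V,n \right)} = n^{2} - \frac{V n}{16}$ ($y{\left(V,n \right)} = n \left(- \frac{1}{16}\right) V + n^{2} = - \frac{n}{16} V + n^{2} = - \frac{V n}{16} + n^{2} = n^{2} - \frac{V n}{16}$)
$y^{2}{\left(h,-12 \right)} = \left(\frac{1}{16} \left(-12\right) \left(\left(-1\right) \left(-7\right) + 16 \left(-12\right)\right)\right)^{2} = \left(\frac{1}{16} \left(-12\right) \left(7 - 192\right)\right)^{2} = \left(\frac{1}{16} \left(-12\right) \left(-185\right)\right)^{2} = \left(\frac{555}{4}\right)^{2} = \frac{308025}{16}$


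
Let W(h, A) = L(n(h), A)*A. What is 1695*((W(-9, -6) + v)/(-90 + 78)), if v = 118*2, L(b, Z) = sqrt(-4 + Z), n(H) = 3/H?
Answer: -33335 + 1695*I*sqrt(10)/2 ≈ -33335.0 + 2680.0*I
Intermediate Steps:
W(h, A) = A*sqrt(-4 + A) (W(h, A) = sqrt(-4 + A)*A = A*sqrt(-4 + A))
v = 236
1695*((W(-9, -6) + v)/(-90 + 78)) = 1695*((-6*sqrt(-4 - 6) + 236)/(-90 + 78)) = 1695*((-6*I*sqrt(10) + 236)/(-12)) = 1695*((-6*I*sqrt(10) + 236)*(-1/12)) = 1695*((236 - 6*I*sqrt(10))*(-1/12)) = 1695*(-59/3 + I*sqrt(10)/2) = -33335 + 1695*I*sqrt(10)/2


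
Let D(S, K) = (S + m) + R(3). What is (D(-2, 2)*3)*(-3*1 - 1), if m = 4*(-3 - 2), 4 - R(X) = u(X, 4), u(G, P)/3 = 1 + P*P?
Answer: 828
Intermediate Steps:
u(G, P) = 3 + 3*P² (u(G, P) = 3*(1 + P*P) = 3*(1 + P²) = 3 + 3*P²)
R(X) = -47 (R(X) = 4 - (3 + 3*4²) = 4 - (3 + 3*16) = 4 - (3 + 48) = 4 - 1*51 = 4 - 51 = -47)
m = -20 (m = 4*(-5) = -20)
D(S, K) = -67 + S (D(S, K) = (S - 20) - 47 = (-20 + S) - 47 = -67 + S)
(D(-2, 2)*3)*(-3*1 - 1) = ((-67 - 2)*3)*(-3*1 - 1) = (-69*3)*(-3 - 1) = -207*(-4) = 828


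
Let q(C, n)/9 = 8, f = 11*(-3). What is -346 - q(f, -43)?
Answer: -418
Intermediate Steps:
f = -33
q(C, n) = 72 (q(C, n) = 9*8 = 72)
-346 - q(f, -43) = -346 - 1*72 = -346 - 72 = -418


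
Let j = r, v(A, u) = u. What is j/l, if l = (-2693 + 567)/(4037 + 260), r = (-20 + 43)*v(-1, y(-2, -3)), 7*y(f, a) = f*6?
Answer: 592986/7441 ≈ 79.692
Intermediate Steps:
y(f, a) = 6*f/7 (y(f, a) = (f*6)/7 = (6*f)/7 = 6*f/7)
r = -276/7 (r = (-20 + 43)*((6/7)*(-2)) = 23*(-12/7) = -276/7 ≈ -39.429)
j = -276/7 ≈ -39.429
l = -2126/4297 ≈ -0.49476
j/l = -276/(7*(-2126/4297)) = -276/7*(-4297/2126) = 592986/7441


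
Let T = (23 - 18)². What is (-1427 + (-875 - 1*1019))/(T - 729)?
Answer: 3321/704 ≈ 4.7173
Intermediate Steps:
T = 25 (T = 5² = 25)
(-1427 + (-875 - 1*1019))/(T - 729) = (-1427 + (-875 - 1*1019))/(25 - 729) = (-1427 + (-875 - 1019))/(-704) = (-1427 - 1894)*(-1/704) = -3321*(-1/704) = 3321/704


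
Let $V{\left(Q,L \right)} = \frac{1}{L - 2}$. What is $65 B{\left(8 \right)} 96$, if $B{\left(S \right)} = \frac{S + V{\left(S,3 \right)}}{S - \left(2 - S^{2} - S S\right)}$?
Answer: $\frac{28080}{67} \approx 419.1$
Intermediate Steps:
$V{\left(Q,L \right)} = \frac{1}{-2 + L}$
$B{\left(S \right)} = \frac{1 + S}{-2 + S + 2 S^{2}}$ ($B{\left(S \right)} = \frac{S + \frac{1}{-2 + 3}}{S - \left(2 - S^{2} - S S\right)} = \frac{S + 1^{-1}}{S + \left(\left(S^{2} + S^{2}\right) - 2\right)} = \frac{S + 1}{S + \left(2 S^{2} - 2\right)} = \frac{1 + S}{S + \left(-2 + 2 S^{2}\right)} = \frac{1 + S}{-2 + S + 2 S^{2}}$)
$65 B{\left(8 \right)} 96 = 65 \frac{1 + 8}{-2 + 8 + 2 \cdot 8^{2}} \cdot 96 = 65 \frac{1}{-2 + 8 + 2 \cdot 64} \cdot 9 \cdot 96 = 65 \frac{1}{-2 + 8 + 128} \cdot 9 \cdot 96 = 65 \cdot \frac{1}{134} \cdot 9 \cdot 96 = 65 \cdot \frac{9}{134} \cdot 96 = \frac{585}{134} \cdot 96 = \frac{28080}{67}$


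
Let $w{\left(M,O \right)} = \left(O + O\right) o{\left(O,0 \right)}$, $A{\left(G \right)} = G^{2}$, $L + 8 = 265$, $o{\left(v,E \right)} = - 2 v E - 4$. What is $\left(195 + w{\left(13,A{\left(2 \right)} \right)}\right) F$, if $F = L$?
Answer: $41891$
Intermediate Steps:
$o{\left(v,E \right)} = -4 - 2 E v$ ($o{\left(v,E \right)} = - 2 E v - 4 = -4 - 2 E v$)
$L = 257$ ($L = -8 + 265 = 257$)
$F = 257$
$w{\left(M,O \right)} = - 8 O$ ($w{\left(M,O \right)} = \left(O + O\right) \left(-4 - 0 O\right) = 2 O \left(-4 + 0\right) = 2 O \left(-4\right) = - 8 O$)
$\left(195 + w{\left(13,A{\left(2 \right)} \right)}\right) F = \left(195 - 8 \cdot 2^{2}\right) 257 = \left(195 - 32\right) 257 = 163 \cdot 257 = 41891$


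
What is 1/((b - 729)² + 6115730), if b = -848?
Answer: 1/8602659 ≈ 1.1624e-7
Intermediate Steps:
1/((b - 729)² + 6115730) = 1/((-848 - 729)² + 6115730) = 1/((-1577)² + 6115730) = 1/(2486929 + 6115730) = 1/8602659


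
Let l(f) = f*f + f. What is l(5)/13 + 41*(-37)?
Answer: -19691/13 ≈ -1514.7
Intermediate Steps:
l(f) = f + f² (l(f) = f² + f = f + f²)
l(5)/13 + 41*(-37) = (5*(1 + 5))/13 + 41*(-37) = (5*6)*(1/13) - 1517 = 30*(1/13) - 1517 = 30/13 - 1517 = -19691/13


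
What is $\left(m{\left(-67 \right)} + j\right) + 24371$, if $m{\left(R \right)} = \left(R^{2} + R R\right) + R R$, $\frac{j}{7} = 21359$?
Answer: $187351$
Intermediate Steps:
$j = 149513$ ($j = 7 \cdot 21359 = 149513$)
$m{\left(R \right)} = 3 R^{2}$ ($m{\left(R \right)} = \left(R^{2} + R^{2}\right) + R^{2} = 2 R^{2} + R^{2} = 3 R^{2}$)
$\left(m{\left(-67 \right)} + j\right) + 24371 = \left(3 \left(-67\right)^{2} + 149513\right) + 24371 = \left(3 \cdot 4489 + 149513\right) + 24371 = \left(13467 + 149513\right) + 24371 = 162980 + 24371 = 187351$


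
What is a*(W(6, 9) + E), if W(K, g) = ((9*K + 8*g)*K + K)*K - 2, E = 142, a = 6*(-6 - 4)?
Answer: -282720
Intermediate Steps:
a = -60 (a = 6*(-10) = -60)
W(K, g) = -2 + K*(K + K*(8*g + 9*K)) (W(K, g) = ((8*g + 9*K)*K + K)*K - 2 = (K*(8*g + 9*K) + K)*K - 2 = (K + K*(8*g + 9*K))*K - 2 = K*(K + K*(8*g + 9*K)) - 2 = -2 + K*(K + K*(8*g + 9*K)))
a*(W(6, 9) + E) = -60*((-2 + 6² + 9*6³ + 8*9*6²) + 142) = -60*((-2 + 36 + 9*216 + 8*9*36) + 142) = -60*((-2 + 36 + 1944 + 2592) + 142) = -60*(4570 + 142) = -60*4712 = -282720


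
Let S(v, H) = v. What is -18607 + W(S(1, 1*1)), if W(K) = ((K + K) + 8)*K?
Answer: -18597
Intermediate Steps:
W(K) = K*(8 + 2*K) (W(K) = (2*K + 8)*K = (8 + 2*K)*K = K*(8 + 2*K))
-18607 + W(S(1, 1*1)) = -18607 + 2*1*(4 + 1) = -18607 + 2*1*5 = -18607 + 10 = -18597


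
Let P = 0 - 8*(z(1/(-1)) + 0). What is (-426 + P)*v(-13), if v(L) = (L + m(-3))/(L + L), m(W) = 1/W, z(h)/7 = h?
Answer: -7400/39 ≈ -189.74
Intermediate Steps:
z(h) = 7*h
P = 56 (P = 0 - 8*(7/(-1) + 0) = 0 - 8*(7*(-1) + 0) = 0 - 8*(-7 + 0) = 0 - 8*(-7) = 0 + 56 = 56)
v(L) = (-⅓ + L)/(2*L) (v(L) = (L + 1/(-3))/(L + L) = (L - ⅓)/((2*L)) = (-⅓ + L)*(1/(2*L)) = (-⅓ + L)/(2*L))
(-426 + P)*v(-13) = (-426 + 56)*((⅙)*(-1 + 3*(-13))/(-13)) = -185*(-1)*(-1 - 39)/(3*13) = -185*(-1)*(-40)/(3*13) = -370*20/39 = -7400/39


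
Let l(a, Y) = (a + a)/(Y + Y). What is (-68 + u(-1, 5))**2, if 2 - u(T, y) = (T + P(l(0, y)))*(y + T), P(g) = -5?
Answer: 1764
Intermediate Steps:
l(a, Y) = a/Y (l(a, Y) = (2*a)/((2*Y)) = (2*a)*(1/(2*Y)) = a/Y)
u(T, y) = 2 - (-5 + T)*(T + y) (u(T, y) = 2 - (T - 5)*(y + T) = 2 - (-5 + T)*(T + y))
(-68 + u(-1, 5))**2 = (-68 + (2 - 1*(-1)**2 + 5*(-1) + 5*5 - 1*(-1)*5))**2 = (-68 + (2 - 1*1 - 5 + 25 + 5))**2 = (-68 + (2 - 1 - 5 + 25 + 5))**2 = (-68 + 26)**2 = (-42)**2 = 1764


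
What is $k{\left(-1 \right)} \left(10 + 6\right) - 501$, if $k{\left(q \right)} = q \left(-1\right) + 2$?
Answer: $-453$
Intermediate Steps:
$k{\left(q \right)} = 2 - q$ ($k{\left(q \right)} = - q + 2 = 2 - q$)
$k{\left(-1 \right)} \left(10 + 6\right) - 501 = \left(2 - -1\right) \left(10 + 6\right) - 501 = \left(2 + 1\right) 16 - 501 = 3 \cdot 16 - 501 = 48 - 501 = -453$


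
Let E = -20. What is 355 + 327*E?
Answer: -6185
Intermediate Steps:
355 + 327*E = 355 + 327*(-20) = 355 - 6540 = -6185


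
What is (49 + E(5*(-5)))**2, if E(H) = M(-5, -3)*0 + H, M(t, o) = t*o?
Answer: 576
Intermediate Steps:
M(t, o) = o*t
E(H) = H (E(H) = -3*(-5)*0 + H = 15*0 + H = 0 + H = H)
(49 + E(5*(-5)))**2 = (49 + 5*(-5))**2 = (49 - 25)**2 = 24**2 = 576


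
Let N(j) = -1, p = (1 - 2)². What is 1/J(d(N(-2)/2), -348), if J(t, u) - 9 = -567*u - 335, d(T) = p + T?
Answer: 1/196990 ≈ 5.0764e-6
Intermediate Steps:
p = 1 (p = (-1)² = 1)
d(T) = 1 + T
J(t, u) = -326 - 567*u (J(t, u) = 9 + (-567*u - 335) = 9 + (-335 - 567*u) = -326 - 567*u)
1/J(d(N(-2)/2), -348) = 1/(-326 - 567*(-348)) = 1/(-326 + 197316) = 1/196990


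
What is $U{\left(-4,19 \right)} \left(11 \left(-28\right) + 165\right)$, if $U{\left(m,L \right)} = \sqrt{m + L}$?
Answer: $- 143 \sqrt{15} \approx -553.84$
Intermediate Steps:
$U{\left(m,L \right)} = \sqrt{L + m}$
$U{\left(-4,19 \right)} \left(11 \left(-28\right) + 165\right) = \sqrt{19 - 4} \left(11 \left(-28\right) + 165\right) = \sqrt{15} \left(-308 + 165\right) = \sqrt{15} \left(-143\right) = - 143 \sqrt{15}$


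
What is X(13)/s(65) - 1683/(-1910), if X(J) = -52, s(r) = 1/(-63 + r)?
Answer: -196957/1910 ≈ -103.12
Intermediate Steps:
X(13)/s(65) - 1683/(-1910) = -52/(1/(-63 + 65)) - 1683/(-1910) = -52/(1/2) - 1683*(-1/1910) = -52/½ + 1683/1910 = -52*2 + 1683/1910 = -104 + 1683/1910 = -196957/1910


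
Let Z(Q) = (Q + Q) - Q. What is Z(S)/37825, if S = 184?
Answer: 184/37825 ≈ 0.0048645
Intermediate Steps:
Z(Q) = Q (Z(Q) = 2*Q - Q = Q)
Z(S)/37825 = 184/37825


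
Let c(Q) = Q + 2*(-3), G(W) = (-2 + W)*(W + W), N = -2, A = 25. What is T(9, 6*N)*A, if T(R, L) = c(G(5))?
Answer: 600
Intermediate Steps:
G(W) = 2*W*(-2 + W) (G(W) = (-2 + W)*(2*W) = 2*W*(-2 + W))
c(Q) = -6 + Q (c(Q) = Q - 6 = -6 + Q)
T(R, L) = 24 (T(R, L) = -6 + 2*5*(-2 + 5) = -6 + 2*5*3 = -6 + 30 = 24)
T(9, 6*N)*A = 24*25 = 600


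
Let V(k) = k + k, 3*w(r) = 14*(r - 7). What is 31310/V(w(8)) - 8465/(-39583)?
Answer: 1859134105/554162 ≈ 3354.9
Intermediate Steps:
w(r) = -98/3 + 14*r/3 (w(r) = (14*(r - 7))/3 = (14*(-7 + r))/3 = (-98 + 14*r)/3 = -98/3 + 14*r/3)
V(k) = 2*k
31310/V(w(8)) - 8465/(-39583) = 31310/((2*(-98/3 + (14/3)*8))) - 8465/(-39583) = 31310/((2*(-98/3 + 112/3))) - 8465*(-1/39583) = 31310/((2*(14/3))) + 8465/39583 = 31310/(28/3) + 8465/39583 = 31310*(3/28) + 8465/39583 = 46965/14 + 8465/39583 = 1859134105/554162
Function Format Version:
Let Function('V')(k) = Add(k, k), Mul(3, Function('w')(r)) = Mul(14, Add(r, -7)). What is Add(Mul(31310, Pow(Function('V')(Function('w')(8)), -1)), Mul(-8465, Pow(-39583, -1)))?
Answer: Rational(1859134105, 554162) ≈ 3354.9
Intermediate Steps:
Function('w')(r) = Add(Rational(-98, 3), Mul(Rational(14, 3), r)) (Function('w')(r) = Mul(Rational(1, 3), Mul(14, Add(r, -7))) = Mul(Rational(1, 3), Mul(14, Add(-7, r))) = Mul(Rational(1, 3), Add(-98, Mul(14, r))) = Add(Rational(-98, 3), Mul(Rational(14, 3), r)))
Function('V')(k) = Mul(2, k)
Add(Mul(31310, Pow(Function('V')(Function('w')(8)), -1)), Mul(-8465, Pow(-39583, -1))) = Add(Mul(31310, Pow(Mul(2, Add(Rational(-98, 3), Mul(Rational(14, 3), 8))), -1)), Mul(-8465, Pow(-39583, -1))) = Add(Mul(31310, Pow(Mul(2, Add(Rational(-98, 3), Rational(112, 3))), -1)), Mul(-8465, Rational(-1, 39583))) = Add(Mul(31310, Pow(Mul(2, Rational(14, 3)), -1)), Rational(8465, 39583)) = Add(Mul(31310, Pow(Rational(28, 3), -1)), Rational(8465, 39583)) = Add(Mul(31310, Rational(3, 28)), Rational(8465, 39583)) = Add(Rational(46965, 14), Rational(8465, 39583)) = Rational(1859134105, 554162)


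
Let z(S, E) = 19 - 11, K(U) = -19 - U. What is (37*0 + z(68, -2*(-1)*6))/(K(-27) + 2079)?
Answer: 8/2087 ≈ 0.0038333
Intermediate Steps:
z(S, E) = 8
(37*0 + z(68, -2*(-1)*6))/(K(-27) + 2079) = (37*0 + 8)/((-19 - 1*(-27)) + 2079) = (0 + 8)/((-19 + 27) + 2079) = 8/(8 + 2079) = 8/2087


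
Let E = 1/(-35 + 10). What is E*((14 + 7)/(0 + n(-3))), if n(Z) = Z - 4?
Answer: 3/25 ≈ 0.12000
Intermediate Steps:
n(Z) = -4 + Z
E = -1/25 (E = 1/(-25) = -1/25 ≈ -0.040000)
E*((14 + 7)/(0 + n(-3))) = -(14 + 7)/(25*(0 + (-4 - 3))) = -21/(25*(0 - 7)) = -21/(25*(-7)) = -21*(-1)/(25*7) = -1/25*(-3) = 3/25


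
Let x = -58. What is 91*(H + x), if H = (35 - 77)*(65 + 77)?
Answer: -548002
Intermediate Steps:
H = -5964 (H = -42*142 = -5964)
91*(H + x) = 91*(-5964 - 58) = 91*(-6022) = -548002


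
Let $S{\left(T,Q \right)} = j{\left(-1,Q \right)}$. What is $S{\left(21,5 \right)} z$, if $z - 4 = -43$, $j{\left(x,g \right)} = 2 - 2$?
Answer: $0$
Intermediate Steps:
$j{\left(x,g \right)} = 0$
$S{\left(T,Q \right)} = 0$
$z = -39$ ($z = 4 - 43 = -39$)
$S{\left(21,5 \right)} z = 0 \left(-39\right) = 0$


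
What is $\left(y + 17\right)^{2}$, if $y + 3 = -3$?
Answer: $121$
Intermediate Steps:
$y = -6$ ($y = -3 - 3 = -6$)
$\left(y + 17\right)^{2} = \left(-6 + 17\right)^{2} = 11^{2} = 121$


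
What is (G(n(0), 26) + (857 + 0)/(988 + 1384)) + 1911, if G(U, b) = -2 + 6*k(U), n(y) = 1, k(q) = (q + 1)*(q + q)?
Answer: 4585933/2372 ≈ 1933.4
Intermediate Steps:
k(q) = 2*q*(1 + q) (k(q) = (1 + q)*(2*q) = 2*q*(1 + q))
G(U, b) = -2 + 12*U*(1 + U) (G(U, b) = -2 + 6*(2*U*(1 + U)) = -2 + 12*U*(1 + U))
(G(n(0), 26) + (857 + 0)/(988 + 1384)) + 1911 = ((-2 + 12*1*(1 + 1)) + (857 + 0)/(988 + 1384)) + 1911 = ((-2 + 12*1*2) + 857/2372) + 1911 = ((-2 + 24) + 857*(1/2372)) + 1911 = (22 + 857/2372) + 1911 = 53041/2372 + 1911 = 4585933/2372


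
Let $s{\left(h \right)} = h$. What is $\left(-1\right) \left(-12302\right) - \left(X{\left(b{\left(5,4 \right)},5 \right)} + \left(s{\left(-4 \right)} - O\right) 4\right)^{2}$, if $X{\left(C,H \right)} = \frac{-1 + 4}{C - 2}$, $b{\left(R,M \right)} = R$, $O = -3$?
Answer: $12293$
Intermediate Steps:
$X{\left(C,H \right)} = \frac{3}{-2 + C}$
$\left(-1\right) \left(-12302\right) - \left(X{\left(b{\left(5,4 \right)},5 \right)} + \left(s{\left(-4 \right)} - O\right) 4\right)^{2} = \left(-1\right) \left(-12302\right) - \left(\frac{3}{-2 + 5} + \left(-4 - -3\right) 4\right)^{2} = 12302 - \left(\frac{3}{3} + \left(-4 + 3\right) 4\right)^{2} = 12302 - \left(3 \cdot \frac{1}{3} - 4\right)^{2} = 12302 - \left(1 - 4\right)^{2} = 12302 - \left(-3\right)^{2} = 12302 - 9 = 12293$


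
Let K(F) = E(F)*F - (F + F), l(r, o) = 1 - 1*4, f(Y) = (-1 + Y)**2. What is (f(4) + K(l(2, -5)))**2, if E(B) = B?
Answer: 576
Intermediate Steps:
l(r, o) = -3 (l(r, o) = 1 - 4 = -3)
K(F) = F**2 - 2*F (K(F) = F*F - (F + F) = F**2 - 2*F)
(f(4) + K(l(2, -5)))**2 = ((-1 + 4)**2 - 3*(-2 - 3))**2 = (3**2 - 3*(-5))**2 = (9 + 15)**2 = 24**2 = 576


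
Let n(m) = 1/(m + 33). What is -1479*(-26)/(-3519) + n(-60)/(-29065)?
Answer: -197235067/18049365 ≈ -10.928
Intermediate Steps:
n(m) = 1/(33 + m)
-1479*(-26)/(-3519) + n(-60)/(-29065) = -1479*(-26)/(-3519) + 1/((33 - 60)*(-29065)) = 38454*(-1/3519) - 1/29065/(-27) = -754/69 - 1/27*(-1/29065) = -754/69 + 1/784755 = -197235067/18049365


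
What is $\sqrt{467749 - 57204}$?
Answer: $\sqrt{410545} \approx 640.74$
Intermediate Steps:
$\sqrt{467749 - 57204} = \sqrt{410545}$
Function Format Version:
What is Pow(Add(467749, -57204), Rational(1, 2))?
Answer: Pow(410545, Rational(1, 2)) ≈ 640.74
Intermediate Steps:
Pow(Add(467749, -57204), Rational(1, 2)) = Pow(410545, Rational(1, 2))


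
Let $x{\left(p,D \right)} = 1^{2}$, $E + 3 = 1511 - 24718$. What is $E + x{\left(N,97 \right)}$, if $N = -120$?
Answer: $-23209$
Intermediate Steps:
$E = -23210$ ($E = -3 + \left(1511 - 24718\right) = -3 - 23207 = -23210$)
$x{\left(p,D \right)} = 1$
$E + x{\left(N,97 \right)} = -23210 + 1 = -23209$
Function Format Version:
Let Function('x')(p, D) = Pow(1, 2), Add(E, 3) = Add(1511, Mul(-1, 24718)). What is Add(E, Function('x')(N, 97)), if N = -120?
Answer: -23209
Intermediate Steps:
E = -23210 (E = Add(-3, Add(1511, Mul(-1, 24718))) = Add(-3, Add(1511, -24718)) = Add(-3, -23207) = -23210)
Function('x')(p, D) = 1
Add(E, Function('x')(N, 97)) = Add(-23210, 1) = -23209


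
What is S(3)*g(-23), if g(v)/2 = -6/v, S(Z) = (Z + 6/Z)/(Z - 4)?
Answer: -60/23 ≈ -2.6087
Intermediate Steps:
S(Z) = (Z + 6/Z)/(-4 + Z)
g(v) = -12/v (g(v) = 2*(-6/v) = -12/v)
S(3)*g(-23) = ((6 + 3**2)/(3*(-4 + 3)))*(-12/(-23)) = ((1/3)*(6 + 9)/(-1))*(-12*(-1/23)) = ((1/3)*(-1)*15)*(12/23) = -5*12/23 = -60/23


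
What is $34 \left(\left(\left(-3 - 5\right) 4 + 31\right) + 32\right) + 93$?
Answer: $1147$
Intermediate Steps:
$34 \left(\left(\left(-3 - 5\right) 4 + 31\right) + 32\right) + 93 = 34 \left(\left(\left(-8\right) 4 + 31\right) + 32\right) + 93 = 34 \left(\left(-32 + 31\right) + 32\right) + 93 = 34 \left(-1 + 32\right) + 93 = 34 \cdot 31 + 93 = 1054 + 93 = 1147$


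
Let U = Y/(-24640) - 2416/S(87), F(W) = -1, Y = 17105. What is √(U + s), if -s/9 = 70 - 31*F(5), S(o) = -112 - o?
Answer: I*√111466033777/11144 ≈ 29.959*I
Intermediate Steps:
U = 1020479/89152 (U = 17105/(-24640) - 2416/(-112 - 1*87) = 17105*(-1/24640) - 2416/(-112 - 87) = -311/448 - 2416/(-199) = -311/448 - 2416*(-1/199) = -311/448 + 2416/199 = 1020479/89152 ≈ 11.447)
s = -909 (s = -9*(70 - 31*(-1)) = -9*(70 + 31) = -9*101 = -909)
√(U + s) = √(1020479/89152 - 909) = √(-80018689/89152) = I*√111466033777/11144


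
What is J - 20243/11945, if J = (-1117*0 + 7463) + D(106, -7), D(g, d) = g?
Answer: 90391462/11945 ≈ 7567.3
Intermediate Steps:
J = 7569 (J = (-1117*0 + 7463) + 106 = (0 + 7463) + 106 = 7463 + 106 = 7569)
J - 20243/11945 = 7569 - 20243/11945 = 90391462/11945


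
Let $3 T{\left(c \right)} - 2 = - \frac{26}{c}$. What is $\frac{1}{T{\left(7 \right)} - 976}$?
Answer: $- \frac{7}{6836} \approx -0.001024$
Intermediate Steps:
$T{\left(c \right)} = \frac{2}{3} - \frac{26}{3 c}$ ($T{\left(c \right)} = \frac{2}{3} + \frac{\left(-26\right) \frac{1}{c}}{3} = \frac{2}{3} - \frac{26}{3 c}$)
$\frac{1}{T{\left(7 \right)} - 976} = \frac{1}{\frac{2 \left(-13 + 7\right)}{3 \cdot 7} - 976} = \frac{1}{\frac{2}{3} \cdot \frac{1}{7} \left(-6\right) - 976} = \frac{1}{- \frac{4}{7} - 976} = \frac{1}{- \frac{6836}{7}} = - \frac{7}{6836}$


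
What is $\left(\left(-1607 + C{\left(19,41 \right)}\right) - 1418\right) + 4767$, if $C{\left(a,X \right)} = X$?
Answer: $1783$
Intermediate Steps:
$\left(\left(-1607 + C{\left(19,41 \right)}\right) - 1418\right) + 4767 = \left(\left(-1607 + 41\right) - 1418\right) + 4767 = \left(-1566 - 1418\right) + 4767 = -2984 + 4767 = 1783$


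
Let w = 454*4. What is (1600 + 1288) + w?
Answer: 4704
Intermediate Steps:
w = 1816
(1600 + 1288) + w = (1600 + 1288) + 1816 = 2888 + 1816 = 4704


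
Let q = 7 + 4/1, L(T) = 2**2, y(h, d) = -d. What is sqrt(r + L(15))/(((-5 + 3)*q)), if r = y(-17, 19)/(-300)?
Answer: -sqrt(3657)/660 ≈ -0.091626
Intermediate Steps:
L(T) = 4
r = 19/300 (r = -1*19/(-300) = -19*(-1/300) = 19/300 ≈ 0.063333)
q = 11 (q = 7 + 4*1 = 7 + 4 = 11)
sqrt(r + L(15))/(((-5 + 3)*q)) = sqrt(19/300 + 4)/(((-5 + 3)*11)) = sqrt(1219/300)/((-2*11)) = (sqrt(3657)/30)/(-22) = (sqrt(3657)/30)*(-1/22) = -sqrt(3657)/660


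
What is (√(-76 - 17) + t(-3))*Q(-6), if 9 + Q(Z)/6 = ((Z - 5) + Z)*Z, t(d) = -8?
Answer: -4464 + 558*I*√93 ≈ -4464.0 + 5381.2*I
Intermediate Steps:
Q(Z) = -54 + 6*Z*(-5 + 2*Z) (Q(Z) = -54 + 6*(((Z - 5) + Z)*Z) = -54 + 6*(((-5 + Z) + Z)*Z) = -54 + 6*((-5 + 2*Z)*Z) = -54 + 6*(Z*(-5 + 2*Z)) = -54 + 6*Z*(-5 + 2*Z))
(√(-76 - 17) + t(-3))*Q(-6) = (√(-76 - 17) - 8)*(-54 - 30*(-6) + 12*(-6)²) = (√(-93) - 8)*(-54 + 180 + 12*36) = (I*√93 - 8)*(-54 + 180 + 432) = (-8 + I*√93)*558 = -4464 + 558*I*√93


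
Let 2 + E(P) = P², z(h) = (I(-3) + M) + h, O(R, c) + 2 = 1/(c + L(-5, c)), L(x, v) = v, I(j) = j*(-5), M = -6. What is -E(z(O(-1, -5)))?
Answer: -4561/100 ≈ -45.610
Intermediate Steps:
I(j) = -5*j
O(R, c) = -2 + 1/(2*c) (O(R, c) = -2 + 1/(c + c) = -2 + 1/(2*c))
z(h) = 9 + h (z(h) = (-5*(-3) - 6) + h = (15 - 6) + h = 9 + h)
E(P) = -2 + P²
-E(z(O(-1, -5))) = -(-2 + (9 + (-2 + (½)/(-5)))²) = -(-2 + (9 + (-2 + (½)*(-⅕)))²) = -(-2 + (9 + (-2 - ⅒))²) = -(-2 + (9 - 21/10)²) = -(-2 + (69/10)²) = -(-2 + 4761/100) = -1*4561/100 = -4561/100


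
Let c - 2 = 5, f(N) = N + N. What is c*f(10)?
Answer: 140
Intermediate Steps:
f(N) = 2*N
c = 7 (c = 2 + 5 = 7)
c*f(10) = 7*(2*10) = 7*20 = 140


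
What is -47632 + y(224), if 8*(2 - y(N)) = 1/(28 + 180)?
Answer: -79256321/1664 ≈ -47630.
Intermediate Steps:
y(N) = 3327/1664 (y(N) = 2 - 1/(8*(28 + 180)) = 2 - ⅛/208 = 2 - ⅛*1/208 = 2 - 1/1664 = 3327/1664)
-47632 + y(224) = -47632 + 3327/1664 = -79256321/1664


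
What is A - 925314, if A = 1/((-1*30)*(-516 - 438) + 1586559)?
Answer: -1494547741205/1615179 ≈ -9.2531e+5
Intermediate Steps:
A = 1/1615179 (A = 1/(-30*(-954) + 1586559) = 1/(28620 + 1586559) = 1/1615179 ≈ 6.1913e-7)
A - 925314 = 1/1615179 - 925314 = -1494547741205/1615179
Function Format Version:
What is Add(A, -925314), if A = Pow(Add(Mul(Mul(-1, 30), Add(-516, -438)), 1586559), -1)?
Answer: Rational(-1494547741205, 1615179) ≈ -9.2531e+5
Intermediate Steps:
A = Rational(1, 1615179) (A = Pow(Add(Mul(-30, -954), 1586559), -1) = Pow(Add(28620, 1586559), -1) = Pow(1615179, -1) = Rational(1, 1615179) ≈ 6.1913e-7)
Add(A, -925314) = Add(Rational(1, 1615179), -925314) = Rational(-1494547741205, 1615179)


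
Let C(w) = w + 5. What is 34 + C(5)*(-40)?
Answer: -366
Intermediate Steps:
C(w) = 5 + w
34 + C(5)*(-40) = 34 + (5 + 5)*(-40) = 34 + 10*(-40) = 34 - 400 = -366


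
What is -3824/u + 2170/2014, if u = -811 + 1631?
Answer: -740267/206435 ≈ -3.5860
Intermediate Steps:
u = 820
-3824/u + 2170/2014 = -3824/820 + 2170/2014 = -3824*1/820 + 2170*(1/2014) = -956/205 + 1085/1007 = -740267/206435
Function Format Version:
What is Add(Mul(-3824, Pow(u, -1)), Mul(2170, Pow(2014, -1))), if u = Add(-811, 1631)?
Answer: Rational(-740267, 206435) ≈ -3.5860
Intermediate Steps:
u = 820
Add(Mul(-3824, Pow(u, -1)), Mul(2170, Pow(2014, -1))) = Add(Mul(-3824, Pow(820, -1)), Mul(2170, Pow(2014, -1))) = Add(Mul(-3824, Rational(1, 820)), Mul(2170, Rational(1, 2014))) = Add(Rational(-956, 205), Rational(1085, 1007)) = Rational(-740267, 206435)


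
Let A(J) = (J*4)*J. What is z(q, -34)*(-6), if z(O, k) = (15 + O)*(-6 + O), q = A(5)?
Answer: -64860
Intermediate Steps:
A(J) = 4*J² (A(J) = (4*J)*J = 4*J²)
q = 100 (q = 4*5² = 4*25 = 100)
z(O, k) = (-6 + O)*(15 + O)
z(q, -34)*(-6) = (-90 + 100² + 9*100)*(-6) = (-90 + 10000 + 900)*(-6) = 10810*(-6) = -64860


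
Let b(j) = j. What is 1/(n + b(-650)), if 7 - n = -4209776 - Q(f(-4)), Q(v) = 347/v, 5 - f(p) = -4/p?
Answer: 4/16836879 ≈ 2.3757e-7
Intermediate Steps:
f(p) = 5 + 4/p (f(p) = 5 - (-4)/p = 5 + 4/p)
n = 16839479/4 (n = 7 - (-4209776 - 347/(5 + 4/(-4))) = 7 - (-4209776 - 347/(5 + 4*(-1/4))) = 7 - (-4209776 - 347/(5 - 1)) = 7 - (-4209776 - 347/4) = 7 - 1*(-16839451/4) = 7 + 16839451/4 = 16839479/4 ≈ 4.2099e+6)
1/(n + b(-650)) = 1/(16839479/4 - 650) = 1/(16836879/4) = 4/16836879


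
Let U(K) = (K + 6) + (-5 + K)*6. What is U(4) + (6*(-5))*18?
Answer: -536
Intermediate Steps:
U(K) = -24 + 7*K (U(K) = (6 + K) + (-30 + 6*K) = -24 + 7*K)
U(4) + (6*(-5))*18 = (-24 + 7*4) + (6*(-5))*18 = (-24 + 28) - 30*18 = 4 - 540 = -536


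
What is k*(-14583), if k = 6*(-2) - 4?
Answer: 233328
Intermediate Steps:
k = -16 (k = -12 - 4 = -16)
k*(-14583) = -16*(-14583) = 233328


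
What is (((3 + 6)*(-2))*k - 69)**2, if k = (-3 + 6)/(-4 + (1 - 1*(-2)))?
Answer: 225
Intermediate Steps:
k = -3 (k = 3/(-4 + (1 + 2)) = 3/(-4 + 3) = 3/(-1) = 3*(-1) = -3)
(((3 + 6)*(-2))*k - 69)**2 = (((3 + 6)*(-2))*(-3) - 69)**2 = ((9*(-2))*(-3) - 69)**2 = (-18*(-3) - 69)**2 = (54 - 69)**2 = (-15)**2 = 225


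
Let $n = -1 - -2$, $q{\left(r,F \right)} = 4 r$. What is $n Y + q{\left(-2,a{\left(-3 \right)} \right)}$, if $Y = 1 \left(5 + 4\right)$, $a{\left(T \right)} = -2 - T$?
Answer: $1$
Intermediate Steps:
$Y = 9$ ($Y = 1 \cdot 9 = 9$)
$n = 1$ ($n = -1 + 2 = 1$)
$n Y + q{\left(-2,a{\left(-3 \right)} \right)} = 1 \cdot 9 + 4 \left(-2\right) = 9 - 8 = 1$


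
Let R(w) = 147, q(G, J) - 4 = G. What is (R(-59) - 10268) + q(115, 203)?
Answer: -10002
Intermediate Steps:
q(G, J) = 4 + G
(R(-59) - 10268) + q(115, 203) = (147 - 10268) + (4 + 115) = -10121 + 119 = -10002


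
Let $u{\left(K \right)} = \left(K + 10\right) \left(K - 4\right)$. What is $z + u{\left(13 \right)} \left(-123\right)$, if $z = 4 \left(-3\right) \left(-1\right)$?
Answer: $-25449$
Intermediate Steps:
$u{\left(K \right)} = \left(-4 + K\right) \left(10 + K\right)$ ($u{\left(K \right)} = \left(10 + K\right) \left(-4 + K\right) = \left(-4 + K\right) \left(10 + K\right)$)
$z = 12$ ($z = \left(-12\right) \left(-1\right) = 12$)
$z + u{\left(13 \right)} \left(-123\right) = 12 + \left(-40 + 13^{2} + 6 \cdot 13\right) \left(-123\right) = 12 + \left(-40 + 169 + 78\right) \left(-123\right) = 12 + 207 \left(-123\right) = 12 - 25461 = -25449$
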